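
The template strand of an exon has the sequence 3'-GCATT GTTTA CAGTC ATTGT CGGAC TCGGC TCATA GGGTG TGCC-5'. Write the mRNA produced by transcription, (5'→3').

Reading the template 3'→5' as shown, RNA polymerase pairs each base (A→U, T→A, G↔C) to build mRNA 5'→3' directly.

5'-CGUAACAAAUGUCAGUAACAGCCUGAGCCGAGUAUCCCACACGG-3'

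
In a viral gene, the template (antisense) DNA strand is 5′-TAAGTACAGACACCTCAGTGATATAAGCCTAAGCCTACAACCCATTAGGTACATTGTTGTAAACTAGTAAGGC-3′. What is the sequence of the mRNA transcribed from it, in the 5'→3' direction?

5'-GCCUUACUAGUUUACAACAAUGUACCUAAUGGGUUGUAGGCUUAGGCUUAUAUCACUGAGGUGUCUGUACUUA-3'

The mRNA has the sequence of the coding strand (reverse complement of the template) with T→U. Reverse complement of TAAGTACAGACACCTCAGTGATATAAGCCTAAGCCTACAACCCATTAGGTACATTGTTGTAAACTAGTAAGGC is GCCTTACTAGTTTACAACAATGTACCTAATGGGTTGTAGGCTTAGGCTTATATCACTGAGGTGTCTGTACTTA; then T→U.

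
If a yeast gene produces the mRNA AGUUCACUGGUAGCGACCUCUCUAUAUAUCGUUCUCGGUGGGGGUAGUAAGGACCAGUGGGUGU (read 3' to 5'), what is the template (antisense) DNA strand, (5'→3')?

Written 5'→3' the mRNA is UGUGGGUGACCAGGAAUGAUGGGGGUGGCUCUUGCUAUAUAUCUCUCCAGCGAUGGUCACUUGA, so the coding DNA strand is TGTGGGTGACCAGGAATGATGGGGGTGGCTCTTGCTATATATCTCTCCAGCGATGGTCACTTGA. The template is its reverse complement.

5′-TCAAGTGACCATCGCTGGAGAGATATATAGCAAGAGCCACCCCCATCATTCCTGGTCACCCACA-3′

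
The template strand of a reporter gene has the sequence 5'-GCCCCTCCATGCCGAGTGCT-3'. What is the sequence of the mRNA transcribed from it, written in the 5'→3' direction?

RNA polymerase reads the template 3'→5' and synthesizes mRNA 5'→3' by base-pairing (A→U, T→A, G↔C). The complement of the template is CGGGGAGGTACGGCTCACGA; antiparallel, so 5'→3' the coding strand is AGCACTCGGCATGGAGGGGC. Replace T with U for the mRNA.

5'-AGCACUCGGCAUGGAGGGGC-3'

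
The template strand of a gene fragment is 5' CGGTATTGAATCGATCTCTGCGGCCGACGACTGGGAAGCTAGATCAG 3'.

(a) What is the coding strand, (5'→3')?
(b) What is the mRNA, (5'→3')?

(a) The coding strand is the reverse complement of the template: complement GCCATAACTTAGCTAGAGACGCCGGCTGCTGACCCTTCGATCTAGTC, then reverse.
(b) mRNA has the coding-strand sequence with T→U.

(a) 5'-CTGATCTAGCTTCCCAGTCGTCGGCCGCAGAGATCGATTCAATACCG-3'
(b) 5′-CUGAUCUAGCUUCCCAGUCGUCGGCCGCAGAGAUCGAUUCAAUACCG-3′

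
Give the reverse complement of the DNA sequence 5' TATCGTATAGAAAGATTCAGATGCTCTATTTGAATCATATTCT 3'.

Complement each base (A↔T, G↔C): ATAGCATATCTTTCTAAGTCTACGAGATAAACTTAGTATAAGA. Then reverse.

5′-AGAATATGATTCAAATAGAGCATCTGAATCTTTCTATACGATA-3′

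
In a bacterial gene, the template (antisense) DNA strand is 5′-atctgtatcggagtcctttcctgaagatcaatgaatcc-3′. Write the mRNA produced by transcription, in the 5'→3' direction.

RNA polymerase reads the template 3'→5' and synthesizes mRNA 5'→3' by base-pairing (A→U, T→A, G↔C). The complement of the template is TAGACATAGCCTCAGGAAAGGACTTCTAGTTACTTAGG; antiparallel, so 5'→3' the coding strand is GGATTCATTGATCTTCAGGAAAGGACTCCGATACAGAT. Replace T with U for the mRNA.

5′-GGAUUCAUUGAUCUUCAGGAAAGGACUCCGAUACAGAU-3′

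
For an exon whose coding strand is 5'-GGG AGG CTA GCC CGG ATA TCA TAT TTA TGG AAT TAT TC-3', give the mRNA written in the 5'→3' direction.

5′-GGGAGGCUAGCCCGGAUAUCAUAUUUAUGGAAUUAUUC-3′

mRNA has the coding-strand sequence with U in place of T.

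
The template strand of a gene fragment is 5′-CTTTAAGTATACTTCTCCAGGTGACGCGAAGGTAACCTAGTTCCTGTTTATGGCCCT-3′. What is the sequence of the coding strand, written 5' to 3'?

5'-AGGGCCATAAACAGGAACTAGGTTACCTTCGCGTCACCTGGAGAAGTATACTTAAAG-3'

The coding strand is complementary and antiparallel to the template: take the complement (A↔T, G↔C) and reverse.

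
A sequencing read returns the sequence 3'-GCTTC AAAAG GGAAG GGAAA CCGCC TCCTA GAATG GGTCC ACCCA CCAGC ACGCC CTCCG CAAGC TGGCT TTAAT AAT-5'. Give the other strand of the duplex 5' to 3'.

The strand is given 3'→5', so its complement runs 5'→3' in the same left-to-right order: pair each base A↔T, G↔C.

5'-CGAAGTTTTCCCTTCCCTTTGGCGGAGGATCTTACCCAGGTGGGTGGTCGTGCGGGAGGCGTTCGACCGAAATTATTA-3'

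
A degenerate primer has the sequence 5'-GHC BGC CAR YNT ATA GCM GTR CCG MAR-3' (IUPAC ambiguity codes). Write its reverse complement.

Standard pairs A↔T, G↔C; ambiguity codes pair R↔Y, M↔K, B↔V, H↔D, N↔N. Complement (CDGVCGGTYRNATATCGKCAYGGCKTY), then reverse for 5'→3'.

5'-YTKCGGYACKGCTATANRYTGGCVGDC-3'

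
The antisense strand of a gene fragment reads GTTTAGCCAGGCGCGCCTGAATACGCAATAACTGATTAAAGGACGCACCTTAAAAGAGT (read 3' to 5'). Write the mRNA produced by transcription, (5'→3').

Reading the template 3'→5' as shown, RNA polymerase pairs each base (A→U, T→A, G↔C) to build mRNA 5'→3' directly.

5'-CAAAUCGGUCCGCGCGGACUUAUGCGUUAUUGACUAAUUUCCUGCGUGGAAUUUUCUCA-3'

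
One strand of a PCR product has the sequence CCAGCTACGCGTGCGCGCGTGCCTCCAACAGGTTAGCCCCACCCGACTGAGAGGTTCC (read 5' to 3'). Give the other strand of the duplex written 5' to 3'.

5'-GGAACCTCTCAGTCGGGTGGGGCTAACCTGTTGGAGGCACGCGCGCACGCGTAGCTGG-3'

The complement of CCAGCTACGCGTGCGCGCGTGCCTCCAACAGGTTAGCCCCACCCGACTGAGAGGTTCC is GGTCGATGCGCACGCGCGCACGGAGGTTGTCCAATCGGGGTGGGCTGACTCTCCAAGG (A↔T, G↔C). DNA strands are antiparallel, so the complementary strand runs 3'→5'; reversing gives the 5'→3' form.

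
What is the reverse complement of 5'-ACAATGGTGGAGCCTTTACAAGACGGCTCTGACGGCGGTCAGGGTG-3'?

5'-CACCCTGACCGCCGTCAGAGCCGTCTTGTAAAGGCTCCACCATTGT-3'

Reading the sequence 3'→5' and pairing each base (A↔T, G↔C) gives the reverse complement directly.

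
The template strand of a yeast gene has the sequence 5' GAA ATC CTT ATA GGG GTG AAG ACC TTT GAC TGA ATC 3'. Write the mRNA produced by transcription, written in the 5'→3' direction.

5'-GAUUCAGUCAAAGGUCUUCACCCCUAUAAGGAUUUC-3'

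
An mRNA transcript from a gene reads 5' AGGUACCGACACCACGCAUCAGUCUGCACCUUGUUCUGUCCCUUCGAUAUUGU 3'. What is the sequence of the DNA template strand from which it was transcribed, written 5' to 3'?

Replace U with T to get the coding DNA strand: AGGTACCGACACCACGCATCAGTCTGCACCTTGTTCTGTCCCTTCGATATTGT. The template strand is its reverse complement (complement TCCATGGCTGTGGTGCGTAGTCAGACGTGGAACAAGACAGGGAAGCTATAACA, then reverse).

5'-ACAATATCGAAGGGACAGAACAAGGTGCAGACTGATGCGTGGTGTCGGTACCT-3'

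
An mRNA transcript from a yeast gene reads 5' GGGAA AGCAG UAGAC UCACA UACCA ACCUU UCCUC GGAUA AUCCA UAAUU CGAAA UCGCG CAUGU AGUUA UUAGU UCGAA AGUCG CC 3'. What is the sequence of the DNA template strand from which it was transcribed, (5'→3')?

Replace U with T to get the coding DNA strand: GGGAAAGCAGTAGACTCACATACCAACCTTTCCTCGGATAATCCATAATTCGAAATCGCGCATGTAGTTATTAGTTCGAAAGTCGCC. The template strand is its reverse complement (complement CCCTTTCGTCATCTGAGTGTATGGTTGGAAAGGAGCCTATTAGGTATTAAGCTTTAGCGCGTACATCAATAATCAAGCTTTCAGCGG, then reverse).

5'-GGCGACTTTCGAACTAATAACTACATGCGCGATTTCGAATTATGGATTATCCGAGGAAAGGTTGGTATGTGAGTCTACTGCTTTCCC-3'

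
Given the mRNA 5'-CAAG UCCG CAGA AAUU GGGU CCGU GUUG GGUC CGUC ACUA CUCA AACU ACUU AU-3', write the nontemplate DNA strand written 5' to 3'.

The coding DNA strand has the same 5'→3' sequence as the mRNA with U replaced by T.

5'-CAAGTCCGCAGAAATTGGGTCCGTGTTGGGTCCGTCACTACTCAAACTACTTAT-3'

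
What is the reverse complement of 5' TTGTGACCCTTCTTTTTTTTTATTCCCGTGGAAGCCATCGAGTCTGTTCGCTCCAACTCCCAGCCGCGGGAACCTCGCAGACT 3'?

Complement each base (A↔T, G↔C): AACACTGGGAAGAAAAAAAAATAAGGGCACCTTCGGTAGCTCAGACAAGCGAGGTTGAGGGTCGGCGCCCTTGGAGCGTCTGA. Then reverse.

5'-AGTCTGCGAGGTTCCCGCGGCTGGGAGTTGGAGCGAACAGACTCGATGGCTTCCACGGGAATAAAAAAAAAGAAGGGTCACAA-3'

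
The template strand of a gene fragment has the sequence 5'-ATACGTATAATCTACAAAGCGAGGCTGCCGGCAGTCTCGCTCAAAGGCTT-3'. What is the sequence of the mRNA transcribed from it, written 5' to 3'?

5′-AAGCCUUUGAGCGAGACUGCCGGCAGCCUCGCUUUGUAGAUUAUACGUAU-3′

The mRNA has the sequence of the coding strand (reverse complement of the template) with T→U. Reverse complement of ATACGTATAATCTACAAAGCGAGGCTGCCGGCAGTCTCGCTCAAAGGCTT is AAGCCTTTGAGCGAGACTGCCGGCAGCCTCGCTTTGTAGATTATACGTAT; then T→U.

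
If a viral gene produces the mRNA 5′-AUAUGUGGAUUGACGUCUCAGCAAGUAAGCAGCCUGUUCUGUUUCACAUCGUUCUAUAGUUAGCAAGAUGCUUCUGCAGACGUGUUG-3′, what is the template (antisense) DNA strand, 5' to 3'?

Replace U with T to get the coding DNA strand: ATATGTGGATTGACGTCTCAGCAAGTAAGCAGCCTGTTCTGTTTCACATCGTTCTATAGTTAGCAAGATGCTTCTGCAGACGTGTTG. The template strand is its reverse complement (complement TATACACCTAACTGCAGAGTCGTTCATTCGTCGGACAAGACAAAGTGTAGCAAGATATCAATCGTTCTACGAAGACGTCTGCACAAC, then reverse).

5'-CAACACGTCTGCAGAAGCATCTTGCTAACTATAGAACGATGTGAAACAGAACAGGCTGCTTACTTGCTGAGACGTCAATCCACATAT-3'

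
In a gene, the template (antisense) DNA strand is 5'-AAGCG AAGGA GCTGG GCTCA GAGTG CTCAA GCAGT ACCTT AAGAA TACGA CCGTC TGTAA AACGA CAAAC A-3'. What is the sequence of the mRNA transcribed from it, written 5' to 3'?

5'-UGUUUGUCGUUUUACAGACGGUCGUAUUCUUAAGGUACUGCUUGAGCACUCUGAGCCCAGCUCCUUCGCUU-3'

The mRNA has the sequence of the coding strand (reverse complement of the template) with T→U. Reverse complement of AAGCGAAGGAGCTGGGCTCAGAGTGCTCAAGCAGTACCTTAAGAATACGACCGTCTGTAAAACGACAAACA is TGTTTGTCGTTTTACAGACGGTCGTATTCTTAAGGTACTGCTTGAGCACTCTGAGCCCAGCTCCTTCGCTT; then T→U.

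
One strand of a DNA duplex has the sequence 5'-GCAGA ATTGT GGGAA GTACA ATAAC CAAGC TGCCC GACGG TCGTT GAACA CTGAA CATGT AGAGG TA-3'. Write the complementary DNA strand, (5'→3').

5'-TACCTCTACATGTTCAGTGTTCAACGACCGTCGGGCAGCTTGGTTATTGTACTTCCCACAATTCTGC-3'

The complement of GCAGAATTGTGGGAAGTACAATAACCAAGCTGCCCGACGGTCGTTGAACACTGAACATGTAGAGGTA is CGTCTTAACACCCTTCATGTTATTGGTTCGACGGGCTGCCAGCAACTTGTGACTTGTACATCTCCAT (A↔T, G↔C). DNA strands are antiparallel, so the complementary strand runs 3'→5'; reversing gives the 5'→3' form.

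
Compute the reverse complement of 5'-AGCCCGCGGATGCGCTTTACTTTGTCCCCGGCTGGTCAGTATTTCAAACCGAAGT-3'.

5'-ACTTCGGTTTGAAATACTGACCAGCCGGGGACAAAGTAAAGCGCATCCGCGGGCT-3'

Reading the sequence 3'→5' and pairing each base (A↔T, G↔C) gives the reverse complement directly.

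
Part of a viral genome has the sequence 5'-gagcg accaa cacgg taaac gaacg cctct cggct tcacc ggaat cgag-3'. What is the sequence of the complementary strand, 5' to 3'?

5'-CTCGATTCCGGTGAAGCCGAGAGGCGTTCGTTTACCGTGTTGGTCGCTC-3'

The complement of GAGCGACCAACACGGTAAACGAACGCCTCTCGGCTTCACCGGAATCGAG is CTCGCTGGTTGTGCCATTTGCTTGCGGAGAGCCGAAGTGGCCTTAGCTC (A↔T, G↔C). DNA strands are antiparallel, so the complementary strand runs 3'→5'; reversing gives the 5'→3' form.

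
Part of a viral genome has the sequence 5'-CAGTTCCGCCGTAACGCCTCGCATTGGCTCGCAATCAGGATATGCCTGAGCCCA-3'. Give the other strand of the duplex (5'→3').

The complement of CAGTTCCGCCGTAACGCCTCGCATTGGCTCGCAATCAGGATATGCCTGAGCCCA is GTCAAGGCGGCATTGCGGAGCGTAACCGAGCGTTAGTCCTATACGGACTCGGGT (A↔T, G↔C). DNA strands are antiparallel, so the complementary strand runs 3'→5'; reversing gives the 5'→3' form.

5′-TGGGCTCAGGCATATCCTGATTGCGAGCCAATGCGAGGCGTTACGGCGGAACTG-3′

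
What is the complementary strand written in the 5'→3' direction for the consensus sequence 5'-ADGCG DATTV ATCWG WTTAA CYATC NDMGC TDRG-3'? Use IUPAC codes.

5'-CYHAGCKHNGATRGTTAAWCWGATBAATHCGCHT-3'

Standard pairs A↔T, G↔C; ambiguity codes pair R↔Y, M↔K, W↔W, D↔H, V↔B, N↔N. Complement (THCGCHTAABTAGWCWAATTGRTAGNHKCGAHYC), then reverse for 5'→3'.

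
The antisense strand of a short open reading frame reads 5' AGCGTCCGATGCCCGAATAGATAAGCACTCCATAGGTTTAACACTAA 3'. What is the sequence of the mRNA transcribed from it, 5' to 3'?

RNA polymerase reads the template 3'→5' and synthesizes mRNA 5'→3' by base-pairing (A→U, T→A, G↔C). The complement of the template is TCGCAGGCTACGGGCTTATCTATTCGTGAGGTATCCAAATTGTGATT; antiparallel, so 5'→3' the coding strand is TTAGTGTTAAACCTATGGAGTGCTTATCTATTCGGGCATCGGACGCT. Replace T with U for the mRNA.

5'-UUAGUGUUAAACCUAUGGAGUGCUUAUCUAUUCGGGCAUCGGACGCU-3'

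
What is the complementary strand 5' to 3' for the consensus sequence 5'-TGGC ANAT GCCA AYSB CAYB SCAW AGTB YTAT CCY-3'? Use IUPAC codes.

5'-RGGATARVACTWTGSVRTGVSRTTGGCATNTGCCA-3'

Standard pairs A↔T, G↔C; ambiguity codes pair Y↔R, W↔W, S↔S, B↔V, N↔N. Complement (ACCGTNTACGGTTRSVGTRVSGTWTCAVRATAGGR), then reverse for 5'→3'.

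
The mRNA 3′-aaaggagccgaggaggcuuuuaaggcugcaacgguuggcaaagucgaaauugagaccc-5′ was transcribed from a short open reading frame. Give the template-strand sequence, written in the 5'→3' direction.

5'-TTTCCTCGGCTCCTCCGAAAATTCCGACGTTGCCAACCGTTTCAGCTTTAACTCTGGG-3'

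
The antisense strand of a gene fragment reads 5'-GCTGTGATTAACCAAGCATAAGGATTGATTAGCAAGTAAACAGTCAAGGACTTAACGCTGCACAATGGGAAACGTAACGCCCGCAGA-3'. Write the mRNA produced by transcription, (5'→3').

The mRNA has the sequence of the coding strand (reverse complement of the template) with T→U. Reverse complement of GCTGTGATTAACCAAGCATAAGGATTGATTAGCAAGTAAACAGTCAAGGACTTAACGCTGCACAATGGGAAACGTAACGCCCGCAGA is TCTGCGGGCGTTACGTTTCCCATTGTGCAGCGTTAAGTCCTTGACTGTTTACTTGCTAATCAATCCTTATGCTTGGTTAATCACAGC; then T→U.

5'-UCUGCGGGCGUUACGUUUCCCAUUGUGCAGCGUUAAGUCCUUGACUGUUUACUUGCUAAUCAAUCCUUAUGCUUGGUUAAUCACAGC-3'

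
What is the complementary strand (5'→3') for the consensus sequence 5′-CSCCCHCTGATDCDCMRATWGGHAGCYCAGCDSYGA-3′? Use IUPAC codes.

5′-TCRSHGCTGRGCTDCCWATYKGHGHATCAGDGGGSG-3′

Standard pairs A↔T, G↔C; ambiguity codes pair R↔Y, M↔K, W↔W, S↔S, D↔H. Complement (GSGGGDGACTAHGHGKYTAWCCDTCGRGTCGHSRCT), then reverse for 5'→3'.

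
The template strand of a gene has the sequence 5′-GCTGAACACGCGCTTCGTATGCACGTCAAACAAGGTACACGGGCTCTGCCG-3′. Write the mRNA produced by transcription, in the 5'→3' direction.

The mRNA has the sequence of the coding strand (reverse complement of the template) with T→U. Reverse complement of GCTGAACACGCGCTTCGTATGCACGTCAAACAAGGTACACGGGCTCTGCCG is CGGCAGAGCCCGTGTACCTTGTTTGACGTGCATACGAAGCGCGTGTTCAGC; then T→U.

5'-CGGCAGAGCCCGUGUACCUUGUUUGACGUGCAUACGAAGCGCGUGUUCAGC-3'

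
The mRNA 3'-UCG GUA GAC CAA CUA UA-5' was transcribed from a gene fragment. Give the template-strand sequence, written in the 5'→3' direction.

Written 5'→3' the mRNA is AUAUCAACCAGAUGGCU, so the coding DNA strand is ATATCAACCAGATGGCT. The template is its reverse complement.

5'-AGCCATCTGGTTGATAT-3'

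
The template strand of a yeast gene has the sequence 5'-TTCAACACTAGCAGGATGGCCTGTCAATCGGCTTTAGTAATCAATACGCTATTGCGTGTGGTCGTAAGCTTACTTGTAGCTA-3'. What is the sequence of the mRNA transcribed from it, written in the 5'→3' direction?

RNA polymerase reads the template 3'→5' and synthesizes mRNA 5'→3' by base-pairing (A→U, T→A, G↔C). The complement of the template is AAGTTGTGATCGTCCTACCGGACAGTTAGCCGAAATCATTAGTTATGCGATAACGCACACCAGCATTCGAATGAACATCGAT; antiparallel, so 5'→3' the coding strand is TAGCTACAAGTAAGCTTACGACCACACGCAATAGCGTATTGATTACTAAAGCCGATTGACAGGCCATCCTGCTAGTGTTGAA. Replace T with U for the mRNA.

5'-UAGCUACAAGUAAGCUUACGACCACACGCAAUAGCGUAUUGAUUACUAAAGCCGAUUGACAGGCCAUCCUGCUAGUGUUGAA-3'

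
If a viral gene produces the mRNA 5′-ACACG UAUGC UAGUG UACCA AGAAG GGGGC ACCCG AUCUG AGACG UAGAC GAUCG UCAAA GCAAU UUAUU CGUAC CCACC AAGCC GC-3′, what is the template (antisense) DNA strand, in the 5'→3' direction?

5'-GCGGCTTGGTGGGTACGAATAAATTGCTTTGACGATCGTCTACGTCTCAGATCGGGTGCCCCCTTCTTGGTACACTAGCATACGTGT-3'

Replace U with T to get the coding DNA strand: ACACGTATGCTAGTGTACCAAGAAGGGGGCACCCGATCTGAGACGTAGACGATCGTCAAAGCAATTTATTCGTACCCACCAAGCCGC. The template strand is its reverse complement (complement TGTGCATACGATCACATGGTTCTTCCCCCGTGGGCTAGACTCTGCATCTGCTAGCAGTTTCGTTAAATAAGCATGGGTGGTTCGGCG, then reverse).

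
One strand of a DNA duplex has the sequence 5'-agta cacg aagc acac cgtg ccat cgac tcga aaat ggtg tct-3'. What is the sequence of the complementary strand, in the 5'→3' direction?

The complement of AGTACACGAAGCACACCGTGCCATCGACTCGAAAATGGTGTCT is TCATGTGCTTCGTGTGGCACGGTAGCTGAGCTTTTACCACAGA (A↔T, G↔C). DNA strands are antiparallel, so the complementary strand runs 3'→5'; reversing gives the 5'→3' form.

5'-AGACACCATTTTCGAGTCGATGGCACGGTGTGCTTCGTGTACT-3'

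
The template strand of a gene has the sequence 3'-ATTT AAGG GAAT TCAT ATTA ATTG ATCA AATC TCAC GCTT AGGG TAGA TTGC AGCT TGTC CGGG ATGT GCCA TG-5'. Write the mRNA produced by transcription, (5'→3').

Reading the template 3'→5' as shown, RNA polymerase pairs each base (A→U, T→A, G↔C) to build mRNA 5'→3' directly.

5′-UAAAUUCCCUUAAGUAUAAUUAACUAGUUUAGAGUGCGAAUCCCAUCUAACGUCGAACAGGCCCUACACGGUAC-3′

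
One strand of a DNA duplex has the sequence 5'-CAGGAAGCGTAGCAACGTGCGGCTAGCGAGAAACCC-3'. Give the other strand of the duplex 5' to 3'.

The complement of CAGGAAGCGTAGCAACGTGCGGCTAGCGAGAAACCC is GTCCTTCGCATCGTTGCACGCCGATCGCTCTTTGGG (A↔T, G↔C). DNA strands are antiparallel, so the complementary strand runs 3'→5'; reversing gives the 5'→3' form.

5'-GGGTTTCTCGCTAGCCGCACGTTGCTACGCTTCCTG-3'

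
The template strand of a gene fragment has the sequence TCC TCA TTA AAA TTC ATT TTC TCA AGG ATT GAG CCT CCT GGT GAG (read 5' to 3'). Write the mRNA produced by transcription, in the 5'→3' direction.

5′-CUCACCAGGAGGCUCAAUCCUUGAGAAAAUGAAUUUUAAUGAGGA-3′

RNA polymerase reads the template 3'→5' and synthesizes mRNA 5'→3' by base-pairing (A→U, T→A, G↔C). The complement of the template is AGGAGTAATTTTAAGTAAAAGAGTTCCTAACTCGGAGGACCACTC; antiparallel, so 5'→3' the coding strand is CTCACCAGGAGGCTCAATCCTTGAGAAAATGAATTTTAATGAGGA. Replace T with U for the mRNA.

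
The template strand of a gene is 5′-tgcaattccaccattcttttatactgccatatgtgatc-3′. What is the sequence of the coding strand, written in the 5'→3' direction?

The coding strand is complementary and antiparallel to the template: take the complement (A↔T, G↔C) and reverse.

5'-GATCACATATGGCAGTATAAAAGAATGGTGGAATTGCA-3'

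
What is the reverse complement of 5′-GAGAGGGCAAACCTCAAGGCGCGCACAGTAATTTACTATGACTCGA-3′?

5′-TCGAGTCATAGTAAATTACTGTGCGCGCCTTGAGGTTTGCCCTCTC-3′

Complement each base (A↔T, G↔C): CTCTCCCGTTTGGAGTTCCGCGCGTGTCATTAAATGATACTGAGCT. Then reverse.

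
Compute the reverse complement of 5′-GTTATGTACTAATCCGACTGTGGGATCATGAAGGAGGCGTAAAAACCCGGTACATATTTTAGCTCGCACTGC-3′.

5'-GCAGTGCGAGCTAAAATATGTACCGGGTTTTTACGCCTCCTTCATGATCCCACAGTCGGATTAGTACATAAC-3'

Complement each base (A↔T, G↔C): CAATACATGATTAGGCTGACACCCTAGTACTTCCTCCGCATTTTTGGGCCATGTATAAAATCGAGCGTGACG. Then reverse.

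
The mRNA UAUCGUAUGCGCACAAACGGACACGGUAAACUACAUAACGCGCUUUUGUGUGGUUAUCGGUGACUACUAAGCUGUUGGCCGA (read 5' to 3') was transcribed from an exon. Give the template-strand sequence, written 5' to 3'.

5'-TCGGCCAACAGCTTAGTAGTCACCGATAACCACACAAAAGCGCGTTATGTAGTTTACCGTGTCCGTTTGTGCGCATACGATA-3'

Replace U with T to get the coding DNA strand: TATCGTATGCGCACAAACGGACACGGTAAACTACATAACGCGCTTTTGTGTGGTTATCGGTGACTACTAAGCTGTTGGCCGA. The template strand is its reverse complement (complement ATAGCATACGCGTGTTTGCCTGTGCCATTTGATGTATTGCGCGAAAACACACCAATAGCCACTGATGATTCGACAACCGGCT, then reverse).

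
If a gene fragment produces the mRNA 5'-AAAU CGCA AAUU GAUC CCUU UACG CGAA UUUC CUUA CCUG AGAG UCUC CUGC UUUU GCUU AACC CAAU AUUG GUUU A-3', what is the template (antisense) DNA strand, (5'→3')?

5'-TAAACCAATATTGGGTTAAGCAAAAGCAGGAGACTCTCAGGTAAGGAAATTCGCGTAAAGGGATCAATTTGCGATTT-3'

Replace U with T to get the coding DNA strand: AAATCGCAAATTGATCCCTTTACGCGAATTTCCTTACCTGAGAGTCTCCTGCTTTTGCTTAACCCAATATTGGTTTA. The template strand is its reverse complement (complement TTTAGCGTTTAACTAGGGAAATGCGCTTAAAGGAATGGACTCTCAGAGGACGAAAACGAATTGGGTTATAACCAAAT, then reverse).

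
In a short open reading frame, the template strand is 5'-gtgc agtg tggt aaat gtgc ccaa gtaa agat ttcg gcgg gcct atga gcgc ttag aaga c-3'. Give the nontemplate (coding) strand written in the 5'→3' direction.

The coding strand is complementary and antiparallel to the template: take the complement (A↔T, G↔C) and reverse.

5'-GTCTTCTAAGCGCTCATAGGCCCGCCGAAATCTTTACTTGGGCACATTTACCACACTGCAC-3'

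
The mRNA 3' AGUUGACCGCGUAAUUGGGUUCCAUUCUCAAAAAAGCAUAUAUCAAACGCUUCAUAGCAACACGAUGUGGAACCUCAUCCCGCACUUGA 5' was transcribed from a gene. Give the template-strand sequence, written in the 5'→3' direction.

5'-TCAACTGGCGCATTAACCCAAGGTAAGAGTTTTTTCGTATATAGTTTGCGAAGTATCGTTGTGCTACACCTTGGAGTAGGGCGTGAACT-3'

Written 5'→3' the mRNA is AGUUCACGCCCUACUCCAAGGUGUAGCACAACGAUACUUCGCAAACUAUAUACGAAAAAACUCUUACCUUGGGUUAAUGCGCCAGUUGA, so the coding DNA strand is AGTTCACGCCCTACTCCAAGGTGTAGCACAACGATACTTCGCAAACTATATACGAAAAAACTCTTACCTTGGGTTAATGCGCCAGTTGA. The template is its reverse complement.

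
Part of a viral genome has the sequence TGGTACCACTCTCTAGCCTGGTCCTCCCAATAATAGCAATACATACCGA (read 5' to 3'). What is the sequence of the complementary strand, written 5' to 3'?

The complement of TGGTACCACTCTCTAGCCTGGTCCTCCCAATAATAGCAATACATACCGA is ACCATGGTGAGAGATCGGACCAGGAGGGTTATTATCGTTATGTATGGCT (A↔T, G↔C). DNA strands are antiparallel, so the complementary strand runs 3'→5'; reversing gives the 5'→3' form.

5'-TCGGTATGTATTGCTATTATTGGGAGGACCAGGCTAGAGAGTGGTACCA-3'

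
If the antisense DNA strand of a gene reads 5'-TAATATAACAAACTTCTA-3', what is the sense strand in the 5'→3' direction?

The coding strand is complementary and antiparallel to the template: take the complement (A↔T, G↔C) and reverse.

5'-TAGAAGTTTGTTATATTA-3'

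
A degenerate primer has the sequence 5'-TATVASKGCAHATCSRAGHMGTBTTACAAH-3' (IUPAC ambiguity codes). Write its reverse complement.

5'-DTTGTAAVACKDCTYSGATDTGCMSTBATA-3'

Standard pairs A↔T, G↔C; ambiguity codes pair R↔Y, M↔K, S↔S, B↔V, H↔D. Complement (ATABTSMCGTDTAGSYTCDKCAVAATGTTD), then reverse for 5'→3'.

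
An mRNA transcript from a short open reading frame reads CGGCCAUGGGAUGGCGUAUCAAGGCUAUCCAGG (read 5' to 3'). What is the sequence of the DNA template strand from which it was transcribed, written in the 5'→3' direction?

5'-CCTGGATAGCCTTGATACGCCATCCCATGGCCG-3'

Replace U with T to get the coding DNA strand: CGGCCATGGGATGGCGTATCAAGGCTATCCAGG. The template strand is its reverse complement (complement GCCGGTACCCTACCGCATAGTTCCGATAGGTCC, then reverse).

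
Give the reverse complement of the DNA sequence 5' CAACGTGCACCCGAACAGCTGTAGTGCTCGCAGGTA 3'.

Reading the sequence 3'→5' and pairing each base (A↔T, G↔C) gives the reverse complement directly.

5'-TACCTGCGAGCACTACAGCTGTTCGGGTGCACGTTG-3'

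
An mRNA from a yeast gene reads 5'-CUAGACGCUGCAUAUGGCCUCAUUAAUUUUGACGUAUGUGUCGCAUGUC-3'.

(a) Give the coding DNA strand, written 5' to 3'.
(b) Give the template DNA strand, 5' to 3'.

(a) The coding strand matches the mRNA with U→T.
(b) The template strand is the reverse complement of the coding strand.

(a) 5′-CTAGACGCTGCATATGGCCTCATTAATTTTGACGTATGTGTCGCATGTC-3′
(b) 5'-GACATGCGACACATACGTCAAAATTAATGAGGCCATATGCAGCGTCTAG-3'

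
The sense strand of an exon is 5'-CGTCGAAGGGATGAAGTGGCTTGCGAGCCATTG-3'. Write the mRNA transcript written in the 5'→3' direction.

5'-CGUCGAAGGGAUGAAGUGGCUUGCGAGCCAUUG-3'

The mRNA is synthesized from the template strand, so it matches the coding strand with T replaced by U.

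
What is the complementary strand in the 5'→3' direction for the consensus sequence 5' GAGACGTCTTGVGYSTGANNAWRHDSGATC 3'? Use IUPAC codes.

5'-GATCSHDYWTNNTCASRCBCAAGACGTCTC-3'

Standard pairs A↔T, G↔C; ambiguity codes pair R↔Y, W↔W, S↔S, D↔H, V↔B, N↔N. Complement (CTCTGCAGAACBCRSACTNNTWYDHSCTAG), then reverse for 5'→3'.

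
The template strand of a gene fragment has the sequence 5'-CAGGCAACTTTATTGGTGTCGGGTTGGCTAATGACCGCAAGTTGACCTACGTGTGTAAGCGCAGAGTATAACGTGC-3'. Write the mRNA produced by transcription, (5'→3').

5′-GCACGUUAUACUCUGCGCUUACACACGUAGGUCAACUUGCGGUCAUUAGCCAACCCGACACCAAUAAAGUUGCCUG-3′

The mRNA has the sequence of the coding strand (reverse complement of the template) with T→U. Reverse complement of CAGGCAACTTTATTGGTGTCGGGTTGGCTAATGACCGCAAGTTGACCTACGTGTGTAAGCGCAGAGTATAACGTGC is GCACGTTATACTCTGCGCTTACACACGTAGGTCAACTTGCGGTCATTAGCCAACCCGACACCAATAAAGTTGCCTG; then T→U.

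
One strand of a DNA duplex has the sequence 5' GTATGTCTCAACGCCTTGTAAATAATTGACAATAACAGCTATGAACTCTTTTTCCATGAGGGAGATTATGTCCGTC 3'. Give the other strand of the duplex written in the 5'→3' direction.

Pairing A↔T and G↔C gives CATACAGAGTTGCGGAACATTTATTAACTGTTATTGTCGATACTTGAGAAAAAGGTACTCCCTCTAATACAGGCAG, running 3'→5'. Reverse for the 5'→3' convention.

5'-GACGGACATAATCTCCCTCATGGAAAAAGAGTTCATAGCTGTTATTGTCAATTATTTACAAGGCGTTGAGACATAC-3'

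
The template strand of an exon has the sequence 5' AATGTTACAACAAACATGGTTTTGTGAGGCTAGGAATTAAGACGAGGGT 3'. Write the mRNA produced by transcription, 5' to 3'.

5′-ACCCUCGUCUUAAUUCCUAGCCUCACAAAACCAUGUUUGUUGUAACAUU-3′

The mRNA has the sequence of the coding strand (reverse complement of the template) with T→U. Reverse complement of AATGTTACAACAAACATGGTTTTGTGAGGCTAGGAATTAAGACGAGGGT is ACCCTCGTCTTAATTCCTAGCCTCACAAAACCATGTTTGTTGTAACATT; then T→U.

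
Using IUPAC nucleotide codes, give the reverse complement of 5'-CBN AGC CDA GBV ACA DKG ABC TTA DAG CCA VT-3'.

5'-ABTGGCTHTAAGVTCMHTGTBVCTHGGCTNVG-3'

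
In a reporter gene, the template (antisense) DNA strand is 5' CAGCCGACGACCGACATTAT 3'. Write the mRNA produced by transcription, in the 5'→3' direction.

5'-AUAAUGUCGGUCGUCGGCUG-3'

RNA polymerase reads the template 3'→5' and synthesizes mRNA 5'→3' by base-pairing (A→U, T→A, G↔C). The complement of the template is GTCGGCTGCTGGCTGTAATA; antiparallel, so 5'→3' the coding strand is ATAATGTCGGTCGTCGGCTG. Replace T with U for the mRNA.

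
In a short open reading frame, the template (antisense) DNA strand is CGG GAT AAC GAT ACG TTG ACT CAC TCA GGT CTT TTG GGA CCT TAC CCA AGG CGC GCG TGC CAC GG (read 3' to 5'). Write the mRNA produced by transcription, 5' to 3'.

5'-GCCCUAUUGCUAUGCAACUGAGUGAGUCCAGAAAACCCUGGAAUGGGUUCCGCGCGCACGGUGCC-3'

Reading the template 3'→5' as shown, RNA polymerase pairs each base (A→U, T→A, G↔C) to build mRNA 5'→3' directly.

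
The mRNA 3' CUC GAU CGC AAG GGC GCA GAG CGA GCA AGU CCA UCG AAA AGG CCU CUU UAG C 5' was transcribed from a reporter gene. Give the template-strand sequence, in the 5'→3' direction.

5′-GAGCTAGCGTTCCCGCGTCTCGCTCGTTCAGGTAGCTTTTCCGGAGAAATCG-3′

Written 5'→3' the mRNA is CGAUUUCUCCGGAAAAGCUACCUGAACGAGCGAGACGCGGGAACGCUAGCUC, so the coding DNA strand is CGATTTCTCCGGAAAAGCTACCTGAACGAGCGAGACGCGGGAACGCTAGCTC. The template is its reverse complement.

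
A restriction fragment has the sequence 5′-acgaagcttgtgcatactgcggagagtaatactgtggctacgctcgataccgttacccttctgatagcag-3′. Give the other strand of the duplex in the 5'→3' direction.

5′-CTGCTATCAGAAGGGTAACGGTATCGAGCGTAGCCACAGTATTACTCTCCGCAGTATGCACAAGCTTCGT-3′

The complement of ACGAAGCTTGTGCATACTGCGGAGAGTAATACTGTGGCTACGCTCGATACCGTTACCCTTCTGATAGCAG is TGCTTCGAACACGTATGACGCCTCTCATTATGACACCGATGCGAGCTATGGCAATGGGAAGACTATCGTC (A↔T, G↔C). DNA strands are antiparallel, so the complementary strand runs 3'→5'; reversing gives the 5'→3' form.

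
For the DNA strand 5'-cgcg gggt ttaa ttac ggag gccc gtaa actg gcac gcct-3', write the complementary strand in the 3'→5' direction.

Base-pairing A↔T, G↔C gives the complement. The complementary strand is antiparallel, so paired with a 5'→3' strand it runs 3'→5'.

3'-GCGCCCCAAATTAATGCCTCCGGGCATTTGACCGTGCGGA-5'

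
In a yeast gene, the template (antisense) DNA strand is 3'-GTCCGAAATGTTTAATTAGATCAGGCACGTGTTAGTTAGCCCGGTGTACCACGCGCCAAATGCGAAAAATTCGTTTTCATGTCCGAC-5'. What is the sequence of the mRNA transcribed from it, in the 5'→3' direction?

Reading the template 3'→5' as shown, RNA polymerase pairs each base (A→U, T→A, G↔C) to build mRNA 5'→3' directly.

5'-CAGGCUUUACAAAUUAAUCUAGUCCGUGCACAAUCAAUCGGGCCACAUGGUGCGCGGUUUACGCUUUUUAAGCAAAAGUACAGGCUG-3'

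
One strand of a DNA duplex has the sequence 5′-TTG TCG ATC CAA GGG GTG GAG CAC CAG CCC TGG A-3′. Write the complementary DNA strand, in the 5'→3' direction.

5'-TCCAGGGCTGGTGCTCCACCCCTTGGATCGACAA-3'

Pairing A↔T and G↔C gives AACAGCTAGGTTCCCCACCTCGTGGTCGGGACCT, running 3'→5'. Reverse for the 5'→3' convention.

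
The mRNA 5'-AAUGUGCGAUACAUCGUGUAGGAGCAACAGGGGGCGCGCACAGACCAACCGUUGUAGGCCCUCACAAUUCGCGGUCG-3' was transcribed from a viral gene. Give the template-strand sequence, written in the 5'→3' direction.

Replace U with T to get the coding DNA strand: AATGTGCGATACATCGTGTAGGAGCAACAGGGGGCGCGCACAGACCAACCGTTGTAGGCCCTCACAATTCGCGGTCG. The template strand is its reverse complement (complement TTACACGCTATGTAGCACATCCTCGTTGTCCCCCGCGCGTGTCTGGTTGGCAACATCCGGGAGTGTTAAGCGCCAGC, then reverse).

5'-CGACCGCGAATTGTGAGGGCCTACAACGGTTGGTCTGTGCGCGCCCCCTGTTGCTCCTACACGATGTATCGCACATT-3'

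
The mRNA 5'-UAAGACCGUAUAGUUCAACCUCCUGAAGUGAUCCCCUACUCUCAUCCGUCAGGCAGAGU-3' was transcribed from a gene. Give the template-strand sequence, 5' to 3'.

5'-ACTCTGCCTGACGGATGAGAGTAGGGGATCACTTCAGGAGGTTGAACTATACGGTCTTA-3'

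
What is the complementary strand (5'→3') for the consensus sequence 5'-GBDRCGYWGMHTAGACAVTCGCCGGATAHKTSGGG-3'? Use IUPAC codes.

5'-CCCSAMDTATCCGGCGABTGTCTADKCWRCGYHVC-3'

Standard pairs A↔T, G↔C; ambiguity codes pair R↔Y, M↔K, W↔W, S↔S, B↔V, D↔H. Complement (CVHYGCRWCKDATCTGTBAGCGGCCTATDMASCCC), then reverse for 5'→3'.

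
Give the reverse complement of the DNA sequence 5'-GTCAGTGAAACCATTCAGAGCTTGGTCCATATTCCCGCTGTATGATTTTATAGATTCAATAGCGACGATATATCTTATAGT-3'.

Reading the sequence 3'→5' and pairing each base (A↔T, G↔C) gives the reverse complement directly.

5′-ACTATAAGATATATCGTCGCTATTGAATCTATAAAATCATACAGCGGGAATATGGACCAAGCTCTGAATGGTTTCACTGAC-3′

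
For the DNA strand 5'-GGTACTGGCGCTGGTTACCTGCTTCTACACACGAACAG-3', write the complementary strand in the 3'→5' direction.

Base-pairing A↔T, G↔C gives the complement. The complementary strand is antiparallel, so paired with a 5'→3' strand it runs 3'→5'.

3'-CCATGACCGCGACCAATGGACGAAGATGTGTGCTTGTC-5'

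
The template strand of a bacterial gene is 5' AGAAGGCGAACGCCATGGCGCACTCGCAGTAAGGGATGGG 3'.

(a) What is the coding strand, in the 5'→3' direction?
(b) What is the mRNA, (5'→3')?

(a) 5'-CCCATCCCTTACTGCGAGTGCGCCATGGCGTTCGCCTTCT-3'
(b) 5'-CCCAUCCCUUACUGCGAGUGCGCCAUGGCGUUCGCCUUCU-3'

(a) The coding strand is the reverse complement of the template: complement TCTTCCGCTTGCGGTACCGCGTGAGCGTCATTCCCTACCC, then reverse.
(b) mRNA has the coding-strand sequence with T→U.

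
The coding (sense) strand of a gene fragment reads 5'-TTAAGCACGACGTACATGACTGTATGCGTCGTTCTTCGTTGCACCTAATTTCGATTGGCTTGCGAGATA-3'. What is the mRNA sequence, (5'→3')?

5′-UUAAGCACGACGUACAUGACUGUAUGCGUCGUUCUUCGUUGCACCUAAUUUCGAUUGGCUUGCGAGAUA-3′

The mRNA is synthesized from the template strand, so it matches the coding strand with T replaced by U.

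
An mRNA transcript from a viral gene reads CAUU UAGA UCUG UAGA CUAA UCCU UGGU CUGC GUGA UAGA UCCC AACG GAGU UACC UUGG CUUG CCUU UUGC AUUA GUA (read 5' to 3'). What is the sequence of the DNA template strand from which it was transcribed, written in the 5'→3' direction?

5'-TACTAATGCAAAAGGCAAGCCAAGGTAACTCCGTTGGGATCTATCACGCAGACCAAGGATTAGTCTACAGATCTAAATG-3'

Replace U with T to get the coding DNA strand: CATTTAGATCTGTAGACTAATCCTTGGTCTGCGTGATAGATCCCAACGGAGTTACCTTGGCTTGCCTTTTGCATTAGTA. The template strand is its reverse complement (complement GTAAATCTAGACATCTGATTAGGAACCAGACGCACTATCTAGGGTTGCCTCAATGGAACCGAACGGAAAACGTAATCAT, then reverse).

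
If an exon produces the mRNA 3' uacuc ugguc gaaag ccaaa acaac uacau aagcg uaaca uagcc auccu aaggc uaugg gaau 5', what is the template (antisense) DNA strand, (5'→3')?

5'-ATGAGACCAGCTTTCGGTTTTGTTGATGTATTCGCATTGTATCGGTAGGATTCCGATACCCTTA-3'

Written 5'→3' the mRNA is UAAGGGUAUCGGAAUCCUACCGAUACAAUGCGAAUACAUCAACAAAACCGAAAGCUGGUCUCAU, so the coding DNA strand is TAAGGGTATCGGAATCCTACCGATACAATGCGAATACATCAACAAAACCGAAAGCTGGTCTCAT. The template is its reverse complement.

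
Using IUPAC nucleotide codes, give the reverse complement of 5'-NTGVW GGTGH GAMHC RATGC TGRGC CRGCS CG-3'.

5'-CGSGCYGGCYCAGCATYGDKTCDCACCWBCAN-3'

Standard pairs A↔T, G↔C; ambiguity codes pair R↔Y, M↔K, W↔W, S↔S, H↔D, V↔B, N↔N. Complement (NACBWCCACDCTKDGYTACGACYCGGYCGSGC), then reverse for 5'→3'.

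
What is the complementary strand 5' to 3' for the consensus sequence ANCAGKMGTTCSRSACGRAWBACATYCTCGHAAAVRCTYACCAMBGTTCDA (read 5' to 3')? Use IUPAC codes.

5'-THGAACVKTGGTRAGYBTTTDCGAGRATGTVWTYCGTSYSGAACKMCTGNT-3'

Standard pairs A↔T, G↔C; ambiguity codes pair R↔Y, M↔K, W↔W, S↔S, B↔V, D↔H, N↔N. Complement (TNGTCMKCAAGSYSTGCYTWVTGTARGAGCDTTTBYGARTGGTKVCAAGHT), then reverse for 5'→3'.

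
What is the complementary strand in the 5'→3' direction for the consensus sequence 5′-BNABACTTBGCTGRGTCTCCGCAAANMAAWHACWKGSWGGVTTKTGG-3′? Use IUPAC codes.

5'-CCAMAABCCWSCMWGTDWTTKNTTTGCGGAGACYCAGCVAAGTVTNV-3'

Standard pairs A↔T, G↔C; ambiguity codes pair R↔Y, M↔K, W↔W, S↔S, B↔V, H↔D, N↔N. Complement (VNTVTGAAVCGACYCAGAGGCGTTTNKTTWDTGWMCSWCCBAAMACC), then reverse for 5'→3'.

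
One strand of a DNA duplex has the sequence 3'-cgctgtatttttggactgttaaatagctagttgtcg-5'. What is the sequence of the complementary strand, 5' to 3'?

5'-GCGACATAAAAACCTGACAATTTATCGATCAACAGC-3'

The strand is given 3'→5', so its complement runs 5'→3' in the same left-to-right order: pair each base A↔T, G↔C.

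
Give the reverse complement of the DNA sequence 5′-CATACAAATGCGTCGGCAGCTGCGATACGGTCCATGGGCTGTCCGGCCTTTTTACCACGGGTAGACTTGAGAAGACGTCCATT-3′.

Complement each base (A↔T, G↔C): GTATGTTTACGCAGCCGTCGACGCTATGCCAGGTACCCGACAGGCCGGAAAAATGGTGCCCATCTGAACTCTTCTGCAGGTAA. Then reverse.

5'-AATGGACGTCTTCTCAAGTCTACCCGTGGTAAAAAGGCCGGACAGCCCATGGACCGTATCGCAGCTGCCGACGCATTTGTATG-3'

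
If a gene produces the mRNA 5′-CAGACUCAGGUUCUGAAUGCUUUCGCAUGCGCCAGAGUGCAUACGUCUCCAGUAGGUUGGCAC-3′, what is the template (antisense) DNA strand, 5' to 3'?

Replace U with T to get the coding DNA strand: CAGACTCAGGTTCTGAATGCTTTCGCATGCGCCAGAGTGCATACGTCTCCAGTAGGTTGGCAC. The template strand is its reverse complement (complement GTCTGAGTCCAAGACTTACGAAAGCGTACGCGGTCTCACGTATGCAGAGGTCATCCAACCGTG, then reverse).

5'-GTGCCAACCTACTGGAGACGTATGCACTCTGGCGCATGCGAAAGCATTCAGAACCTGAGTCTG-3'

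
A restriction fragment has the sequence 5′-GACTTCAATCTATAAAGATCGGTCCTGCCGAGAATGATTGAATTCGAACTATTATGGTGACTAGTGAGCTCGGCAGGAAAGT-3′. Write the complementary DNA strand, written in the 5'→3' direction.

Pairing A↔T and G↔C gives CTGAAGTTAGATATTTCTAGCCAGGACGGCTCTTACTAACTTAAGCTTGATAATACCACTGATCACTCGAGCCGTCCTTTCA, running 3'→5'. Reverse for the 5'→3' convention.

5'-ACTTTCCTGCCGAGCTCACTAGTCACCATAATAGTTCGAATTCAATCATTCTCGGCAGGACCGATCTTTATAGATTGAAGTC-3'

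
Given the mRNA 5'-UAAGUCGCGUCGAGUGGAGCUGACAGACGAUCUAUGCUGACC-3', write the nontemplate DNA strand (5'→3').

The coding DNA strand has the same 5'→3' sequence as the mRNA with U replaced by T.

5'-TAAGTCGCGTCGAGTGGAGCTGACAGACGATCTATGCTGACC-3'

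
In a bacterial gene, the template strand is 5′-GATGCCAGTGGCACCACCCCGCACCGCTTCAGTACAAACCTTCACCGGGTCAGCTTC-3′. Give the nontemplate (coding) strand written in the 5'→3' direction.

The coding strand is complementary and antiparallel to the template: take the complement (A↔T, G↔C) and reverse.

5'-GAAGCTGACCCGGTGAAGGTTTGTACTGAAGCGGTGCGGGGTGGTGCCACTGGCATC-3'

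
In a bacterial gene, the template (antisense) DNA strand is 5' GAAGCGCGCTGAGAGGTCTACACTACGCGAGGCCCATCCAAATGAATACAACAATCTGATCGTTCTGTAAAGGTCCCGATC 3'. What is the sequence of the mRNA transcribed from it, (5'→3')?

5'-GAUCGGGACCUUUACAGAACGAUCAGAUUGUUGUAUUCAUUUGGAUGGGCCUCGCGUAGUGUAGACCUCUCAGCGCGCUUC-3'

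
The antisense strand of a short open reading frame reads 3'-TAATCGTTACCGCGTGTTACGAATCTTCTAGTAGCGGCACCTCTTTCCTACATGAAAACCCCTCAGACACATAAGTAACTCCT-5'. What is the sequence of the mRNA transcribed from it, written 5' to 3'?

5′-AUUAGCAAUGGCGCACAAUGCUUAGAAGAUCAUCGCCGUGGAGAAAGGAUGUACUUUUGGGGAGUCUGUGUAUUCAUUGAGGA-3′

Reading the template 3'→5' as shown, RNA polymerase pairs each base (A→U, T→A, G↔C) to build mRNA 5'→3' directly.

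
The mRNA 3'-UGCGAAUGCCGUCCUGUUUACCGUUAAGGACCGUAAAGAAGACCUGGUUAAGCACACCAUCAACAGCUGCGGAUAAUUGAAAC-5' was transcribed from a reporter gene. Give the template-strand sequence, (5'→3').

5'-ACGCTTACGGCAGGACAAATGGCAATTCCTGGCATTTCTTCTGGACCAATTCGTGTGGTAGTTGTCGACGCCTATTAACTTTG-3'

Written 5'→3' the mRNA is CAAAGUUAAUAGGCGUCGACAACUACCACACGAAUUGGUCCAGAAGAAAUGCCAGGAAUUGCCAUUUGUCCUGCCGUAAGCGU, so the coding DNA strand is CAAAGTTAATAGGCGTCGACAACTACCACACGAATTGGTCCAGAAGAAATGCCAGGAATTGCCATTTGTCCTGCCGTAAGCGT. The template is its reverse complement.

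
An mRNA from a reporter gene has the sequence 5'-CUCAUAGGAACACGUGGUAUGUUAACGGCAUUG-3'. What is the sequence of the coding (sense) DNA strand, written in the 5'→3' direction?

5'-CTCATAGGAACACGTGGTATGTTAACGGCATTG-3'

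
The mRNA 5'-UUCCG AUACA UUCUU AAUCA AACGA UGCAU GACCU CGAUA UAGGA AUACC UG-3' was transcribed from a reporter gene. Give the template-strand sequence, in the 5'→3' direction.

5'-CAGGTATTCCTATATCGAGGTCATGCATCGTTTGATTAAGAATGTATCGGAA-3'

Replace U with T to get the coding DNA strand: TTCCGATACATTCTTAATCAAACGATGCATGACCTCGATATAGGAATACCTG. The template strand is its reverse complement (complement AAGGCTATGTAAGAATTAGTTTGCTACGTACTGGAGCTATATCCTTATGGAC, then reverse).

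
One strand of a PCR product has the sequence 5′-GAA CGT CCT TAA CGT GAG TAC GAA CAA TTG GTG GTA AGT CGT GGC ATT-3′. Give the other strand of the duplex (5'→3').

5'-AATGCCACGACTTACCACCAATTGTTCGTACTCACGTTAAGGACGTTC-3'

Pairing A↔T and G↔C gives CTTGCAGGAATTGCACTCATGCTTGTTAACCACCATTCAGCACCGTAA, running 3'→5'. Reverse for the 5'→3' convention.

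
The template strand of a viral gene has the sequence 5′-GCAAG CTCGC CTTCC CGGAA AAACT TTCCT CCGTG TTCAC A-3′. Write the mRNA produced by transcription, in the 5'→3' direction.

5'-UGUGAACACGGAGGAAAGUUUUUCCGGGAAGGCGAGCUUGC-3'

The mRNA has the sequence of the coding strand (reverse complement of the template) with T→U. Reverse complement of GCAAGCTCGCCTTCCCGGAAAAACTTTCCTCCGTGTTCACA is TGTGAACACGGAGGAAAGTTTTTCCGGGAAGGCGAGCTTGC; then T→U.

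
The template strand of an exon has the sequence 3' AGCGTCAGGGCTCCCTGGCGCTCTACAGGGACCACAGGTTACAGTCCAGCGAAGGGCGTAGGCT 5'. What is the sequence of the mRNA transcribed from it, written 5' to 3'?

Reading the template 3'→5' as shown, RNA polymerase pairs each base (A→U, T→A, G↔C) to build mRNA 5'→3' directly.

5′-UCGCAGUCCCGAGGGACCGCGAGAUGUCCCUGGUGUCCAAUGUCAGGUCGCUUCCCGCAUCCGA-3′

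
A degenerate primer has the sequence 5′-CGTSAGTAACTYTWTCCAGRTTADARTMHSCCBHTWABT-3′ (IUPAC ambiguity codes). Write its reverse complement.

5'-AVTWADVGGSDKAYTHTAAYCTGGAWARAGTTACTSACG-3'

Standard pairs A↔T, G↔C; ambiguity codes pair R↔Y, M↔K, W↔W, S↔S, B↔V, D↔H. Complement (GCASTCATTGARAWAGGTCYAATHTYAKDSGGVDAWTVA), then reverse for 5'→3'.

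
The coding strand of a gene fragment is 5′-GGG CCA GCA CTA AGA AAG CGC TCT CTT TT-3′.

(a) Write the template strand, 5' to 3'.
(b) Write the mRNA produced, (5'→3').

(a) 5'-AAAAGAGAGCGCTTTCTTAGTGCTGGCCC-3'
(b) 5'-GGGCCAGCACUAAGAAAGCGCUCUCUUUU-3'

(a) The template strand is the reverse complement of the coding strand: complement CCCGGTCGTGATTCTTTCGCGAGAGAAAA, then reverse.
(b) mRNA matches the coding strand with T→U.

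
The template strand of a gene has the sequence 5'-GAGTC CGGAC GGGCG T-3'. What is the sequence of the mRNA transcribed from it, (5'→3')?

RNA polymerase reads the template 3'→5' and synthesizes mRNA 5'→3' by base-pairing (A→U, T→A, G↔C). The complement of the template is CTCAGGCCTGCCCGCA; antiparallel, so 5'→3' the coding strand is ACGCCCGTCCGGACTC. Replace T with U for the mRNA.

5′-ACGCCCGUCCGGACUC-3′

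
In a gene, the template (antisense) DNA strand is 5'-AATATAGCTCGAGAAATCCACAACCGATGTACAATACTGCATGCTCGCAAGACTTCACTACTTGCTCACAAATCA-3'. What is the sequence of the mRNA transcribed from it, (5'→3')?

5'-UGAUUUGUGAGCAAGUAGUGAAGUCUUGCGAGCAUGCAGUAUUGUACAUCGGUUGUGGAUUUCUCGAGCUAUAUU-3'

The mRNA has the sequence of the coding strand (reverse complement of the template) with T→U. Reverse complement of AATATAGCTCGAGAAATCCACAACCGATGTACAATACTGCATGCTCGCAAGACTTCACTACTTGCTCACAAATCA is TGATTTGTGAGCAAGTAGTGAAGTCTTGCGAGCATGCAGTATTGTACATCGGTTGTGGATTTCTCGAGCTATATT; then T→U.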